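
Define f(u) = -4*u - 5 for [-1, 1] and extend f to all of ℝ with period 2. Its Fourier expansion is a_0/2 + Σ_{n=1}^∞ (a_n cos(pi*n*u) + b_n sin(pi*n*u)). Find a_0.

-10

a_0 = ∫_{-1}^{1} f(u) du = -10.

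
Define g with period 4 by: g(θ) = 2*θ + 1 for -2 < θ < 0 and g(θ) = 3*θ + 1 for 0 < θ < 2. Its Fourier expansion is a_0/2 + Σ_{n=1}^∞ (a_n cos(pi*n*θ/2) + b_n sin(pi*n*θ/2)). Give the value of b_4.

b_4 = 1/2 ∫_{-2}^{2} g(θ) sin(2*pi*θ) dθ.
Split the integral at the breakpoints.
Integrating by parts (boundary term plus one more integral), an antiderivative of (2*θ + 1) sin(2*pi*θ) is -θ*cos(2*pi*θ)/pi + sin(2*pi*θ)/(2*pi**2) - cos(2*pi*θ)/(2*pi); evaluating from -2 to 0: ∫_{-2}^{0} (2*θ + 1) sin(2*pi*θ) dθ = (-1/(2*pi)) - (3/(2*pi)) = -2/pi.
Integrating by parts (boundary term plus one more integral), an antiderivative of (3*θ + 1) sin(2*pi*θ) is -3*θ*cos(2*pi*θ)/(2*pi) + 3*sin(2*pi*θ)/(4*pi**2) - cos(2*pi*θ)/(2*pi); evaluating from 0 to 2: ∫_{0}^{2} (3*θ + 1) sin(2*pi*θ) dθ = (-7/(2*pi)) - (-1/(2*pi)) = -3/pi.
Summing the pieces and multiplying by (1/2) gives b_4 = -5/(2*pi).

-5/(2*pi)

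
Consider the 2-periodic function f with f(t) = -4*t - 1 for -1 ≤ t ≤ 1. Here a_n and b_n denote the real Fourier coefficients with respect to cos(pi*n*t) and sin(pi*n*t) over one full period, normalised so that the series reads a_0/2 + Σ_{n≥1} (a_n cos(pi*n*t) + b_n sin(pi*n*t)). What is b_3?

-8/(3*pi)

b_3 = ∫_{-1}^{1} f(t) sin(3*pi*t) dt.
Integrating by parts (boundary term plus one more integral), an antiderivative of (-4*t - 1) sin(3*pi*t) is 4*t*cos(3*pi*t)/(3*pi) - 4*sin(3*pi*t)/(9*pi**2) + cos(3*pi*t)/(3*pi); evaluating from -1 to 1: ∫_{-1}^{1} (-4*t - 1) sin(3*pi*t) dt = (-5/(3*pi)) - (1/pi) = -8/(3*pi).
Hence b_3 = -8/(3*pi).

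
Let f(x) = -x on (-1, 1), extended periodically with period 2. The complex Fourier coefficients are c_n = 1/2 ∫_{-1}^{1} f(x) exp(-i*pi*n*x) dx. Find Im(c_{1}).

Since f is real-valued, Im(c_{1}) = -1/2 ∫_{-1}^{1} f(x) sin(pi*x) dx = -b_{1}/2.
f is odd and sin(pi*x) is odd, so the integrand is even: ∫_{-1}^{1} f(x) sin(pi*x) dx = 2∫_0^{1} f(x) sin(pi*x) dx.
Integrating by parts (boundary term plus one more integral), an antiderivative of (-x) sin(pi*x) is x*cos(pi*x)/pi - sin(pi*x)/pi**2; evaluating from 0 to 1: ∫_{0}^{1} (-x) sin(pi*x) dx = (-1/pi) - (0) = -1/pi.
So ∫_{-1}^{1} f(x) sin(pi*x) dx = -2/pi.
Hence Im(c_{1}) = (-1/2)·(-2/pi) = 1/pi.

1/pi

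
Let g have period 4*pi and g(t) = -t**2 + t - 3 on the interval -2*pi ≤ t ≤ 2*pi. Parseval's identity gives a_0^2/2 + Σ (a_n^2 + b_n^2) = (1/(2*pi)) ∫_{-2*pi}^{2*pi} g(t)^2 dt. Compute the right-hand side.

18 + 56*pi**2/3 + 32*pi**4/5

(1/(2*pi)) ∫_{-2*pi}^{2*pi} g(t)^2 dt = (1/(2*pi)) · (4*pi*(135 + 140*pi**2 + 48*pi**4)/15) = 18 + 56*pi**2/3 + 32*pi**4/5.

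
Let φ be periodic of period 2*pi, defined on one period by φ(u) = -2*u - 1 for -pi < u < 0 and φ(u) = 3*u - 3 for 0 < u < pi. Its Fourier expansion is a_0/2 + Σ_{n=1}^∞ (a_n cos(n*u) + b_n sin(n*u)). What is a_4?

a_4 = 1/pi ∫_{-pi}^{pi} φ(u) cos(4*u) du.
Split the integral at the breakpoints.
Integrating by parts (boundary term plus one more integral), an antiderivative of (-2*u - 1) cos(4*u) is -u*sin(4*u)/2 - sin(4*u)/4 - cos(4*u)/8; evaluating from -pi to 0: ∫_{-pi}^{0} (-2*u - 1) cos(4*u) du = (-1/8) - (-1/8) = 0.
Integrating by parts (boundary term plus one more integral), an antiderivative of (3*u - 3) cos(4*u) is 3*u*sin(4*u)/4 - 3*sin(4*u)/4 + 3*cos(4*u)/16; evaluating from 0 to pi: ∫_{0}^{pi} (3*u - 3) cos(4*u) du = (3/16) - (3/16) = 0.
Summing the pieces and multiplying by (1/pi) gives a_4 = 0.

0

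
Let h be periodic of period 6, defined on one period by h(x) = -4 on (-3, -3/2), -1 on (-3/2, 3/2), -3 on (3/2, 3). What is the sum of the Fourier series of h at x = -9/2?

x = -9/2 differs from x = 3/2 by -1 full period(s), and the series is 6-periodic.
At x = 3/2 the one-sided limits are h(3/2^-) = -1 and h(3/2^+) = -3.
By Dirichlet's theorem the series converges to their average, [(-1) + (-3)]/2 = -2.

-2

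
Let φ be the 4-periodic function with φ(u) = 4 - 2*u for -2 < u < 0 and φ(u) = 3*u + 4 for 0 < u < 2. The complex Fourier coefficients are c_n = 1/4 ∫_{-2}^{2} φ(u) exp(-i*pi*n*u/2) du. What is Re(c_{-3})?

-10/(9*pi**2)

Since φ is real-valued, Re(c_{-3}) = 1/4 ∫_{-2}^{2} φ(u) cos(-3*pi*u/2) du = a_{3}/2.
Split the integral at the breakpoints.
Integrating by parts (boundary term plus one more integral), an antiderivative of (4 - 2*u) cos(-3*pi*u/2) is -4*u*sin(3*pi*u/2)/(3*pi) + 8*sin(3*pi*u/2)/(3*pi) - 8*cos(3*pi*u/2)/(9*pi**2); evaluating from -2 to 0: ∫_{-2}^{0} (4 - 2*u) cos(-3*pi*u/2) du = (-8/(9*pi**2)) - (8/(9*pi**2)) = -16/(9*pi**2).
Integrating by parts (boundary term plus one more integral), an antiderivative of (3*u + 4) cos(-3*pi*u/2) is 2*u*sin(3*pi*u/2)/pi + 8*sin(3*pi*u/2)/(3*pi) + 4*cos(3*pi*u/2)/(3*pi**2); evaluating from 0 to 2: ∫_{0}^{2} (3*u + 4) cos(-3*pi*u/2) du = (-4/(3*pi**2)) - (4/(3*pi**2)) = -8/(3*pi**2).
So ∫_{-2}^{2} φ(u) cos(-3*pi*u/2) du = -40/(9*pi**2).
Hence Re(c_{-3}) = (1/4)·(-40/(9*pi**2)) = -10/(9*pi**2).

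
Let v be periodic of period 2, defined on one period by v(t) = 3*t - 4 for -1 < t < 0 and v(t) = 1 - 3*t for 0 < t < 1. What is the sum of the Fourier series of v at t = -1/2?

-11/2

v is continuous at t = -1/2 with value -11/2, so the series converges to -11/2 there.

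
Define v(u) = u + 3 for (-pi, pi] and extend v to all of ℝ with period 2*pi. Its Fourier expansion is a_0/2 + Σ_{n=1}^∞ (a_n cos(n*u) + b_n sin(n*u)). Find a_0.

6

a_0 = 1/pi ∫_{-pi}^{pi} v(u) du = 1/pi · (6*pi) = 6.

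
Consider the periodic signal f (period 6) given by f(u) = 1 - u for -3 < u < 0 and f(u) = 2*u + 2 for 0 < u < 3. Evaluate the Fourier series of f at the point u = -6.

u = -6 differs from u = 0 by -1 full period(s), and the series is 6-periodic.
At u = 0 the one-sided limits are f(0^-) = 1 and f(0^+) = 2.
By Dirichlet's theorem the series converges to their average, [(1) + (2)]/2 = 3/2.

3/2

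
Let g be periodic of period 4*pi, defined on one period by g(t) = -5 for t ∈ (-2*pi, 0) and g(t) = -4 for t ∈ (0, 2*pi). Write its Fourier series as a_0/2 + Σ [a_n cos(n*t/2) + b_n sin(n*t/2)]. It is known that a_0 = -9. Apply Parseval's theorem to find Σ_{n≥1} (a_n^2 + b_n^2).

1/2

Parseval: a_0^2/2 + Σ_{n≥1} (a_n^2+b_n^2) = (1/(2*pi)) ∫_{-2*pi}^{2*pi} g(t)^2 dt = 41.
Subtract a_0^2/2 = 81/2: Σ (a_n^2+b_n^2) = 1/2.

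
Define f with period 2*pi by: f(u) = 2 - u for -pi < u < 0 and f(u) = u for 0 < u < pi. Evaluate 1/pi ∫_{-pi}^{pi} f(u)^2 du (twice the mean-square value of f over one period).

4 + 2*pi + 2*pi**2/3

1/pi ∫_{-pi}^{pi} f(u)^2 du = 1/pi · (2*pi*(6 + 3*pi + pi**2)/3) = 4 + 2*pi + 2*pi**2/3.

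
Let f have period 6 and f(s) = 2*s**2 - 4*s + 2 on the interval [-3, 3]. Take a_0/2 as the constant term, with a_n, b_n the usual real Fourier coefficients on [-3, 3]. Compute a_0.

a_0 = 1/3 ∫_{-3}^{3} f(s) ds = 1/3 · (48) = 16.

16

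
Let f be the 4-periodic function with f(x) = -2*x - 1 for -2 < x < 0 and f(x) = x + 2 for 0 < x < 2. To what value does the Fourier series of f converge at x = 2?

At x = 2 the one-sided limits are f(2^-) = 4 and f(2^+) = 3.
By Dirichlet's theorem the series converges to their average, [(4) + (3)]/2 = 7/2.

7/2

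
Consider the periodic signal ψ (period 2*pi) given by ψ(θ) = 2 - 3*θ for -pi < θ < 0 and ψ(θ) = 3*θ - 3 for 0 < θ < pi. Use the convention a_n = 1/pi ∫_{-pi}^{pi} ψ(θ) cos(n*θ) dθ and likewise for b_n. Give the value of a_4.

a_4 = 1/pi ∫_{-pi}^{pi} ψ(θ) cos(4*θ) dθ.
Split the integral at the breakpoints.
Integrating by parts (boundary term plus one more integral), an antiderivative of (2 - 3*θ) cos(4*θ) is -3*θ*sin(4*θ)/4 + sin(4*θ)/2 - 3*cos(4*θ)/16; evaluating from -pi to 0: ∫_{-pi}^{0} (2 - 3*θ) cos(4*θ) dθ = (-3/16) - (-3/16) = 0.
Integrating by parts (boundary term plus one more integral), an antiderivative of (3*θ - 3) cos(4*θ) is 3*θ*sin(4*θ)/4 - 3*sin(4*θ)/4 + 3*cos(4*θ)/16; evaluating from 0 to pi: ∫_{0}^{pi} (3*θ - 3) cos(4*θ) dθ = (3/16) - (3/16) = 0.
Summing the pieces and multiplying by (1/pi) gives a_4 = 0.

0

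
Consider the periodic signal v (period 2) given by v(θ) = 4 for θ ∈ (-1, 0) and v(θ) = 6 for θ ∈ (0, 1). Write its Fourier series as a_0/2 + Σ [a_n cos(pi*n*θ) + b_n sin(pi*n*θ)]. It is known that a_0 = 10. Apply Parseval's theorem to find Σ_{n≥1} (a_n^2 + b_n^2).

Parseval: a_0^2/2 + Σ_{n≥1} (a_n^2+b_n^2) = ∫_{-1}^{1} v(θ)^2 dθ = 52.
Subtract a_0^2/2 = 50: Σ (a_n^2+b_n^2) = 2.

2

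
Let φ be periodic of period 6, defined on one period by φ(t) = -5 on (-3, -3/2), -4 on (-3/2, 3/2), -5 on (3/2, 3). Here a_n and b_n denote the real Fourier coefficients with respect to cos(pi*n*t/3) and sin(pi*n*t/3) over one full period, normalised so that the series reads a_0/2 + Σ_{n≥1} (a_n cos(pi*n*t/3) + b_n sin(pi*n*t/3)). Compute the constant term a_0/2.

a_0 = 1/3 ∫_{-3}^{3} φ(t) dt = 1/3 · (-27) = -9.
So the constant term a_0/2 = -9/2.

-9/2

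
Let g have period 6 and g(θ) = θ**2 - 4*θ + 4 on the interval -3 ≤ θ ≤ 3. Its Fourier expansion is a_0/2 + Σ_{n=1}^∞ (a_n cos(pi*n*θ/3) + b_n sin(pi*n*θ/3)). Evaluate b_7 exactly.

b_7 = 1/3 ∫_{-3}^{3} g(θ) sin(7*pi*θ/3) dθ.
Integrating by parts twice (tabular method), an antiderivative of (θ**2 - 4*θ + 4) sin(7*pi*θ/3) is -3*θ**2*cos(7*pi*θ/3)/(7*pi) + 18*θ*sin(7*pi*θ/3)/(49*pi**2) + 12*θ*cos(7*pi*θ/3)/(7*pi) - 36*sin(7*pi*θ/3)/(49*pi**2) - 12*cos(7*pi*θ/3)/(7*pi) + 54*cos(7*pi*θ/3)/(343*pi**3); evaluating from -3 to 3: ∫_{-3}^{3} (θ**2 - 4*θ + 4) sin(7*pi*θ/3) dθ = (3*(-18 + 49*pi**2)/(343*pi**3)) - (3*(-18 + 1225*pi**2)/(343*pi**3)) = -72/(7*pi).
Hence b_7 = (1/3)·(-72/(7*pi)) = -24/(7*pi).

-24/(7*pi)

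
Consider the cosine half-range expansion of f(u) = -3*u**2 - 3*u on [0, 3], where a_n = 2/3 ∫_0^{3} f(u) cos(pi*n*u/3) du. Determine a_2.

-27/pi**2

a_2 = 2/3 ∫_0^{3} (-3*u**2 - 3*u) cos(2*pi*u/3) du.
Integrating by parts twice (tabular method), an antiderivative of (-3*u**2 - 3*u) cos(2*pi*u/3) is -9*u**2*sin(2*pi*u/3)/(2*pi) - 9*u*sin(2*pi*u/3)/(2*pi) - 27*u*cos(2*pi*u/3)/(2*pi**2) + 81*sin(2*pi*u/3)/(4*pi**3) - 27*cos(2*pi*u/3)/(4*pi**2); evaluating from 0 to 3: ∫_{0}^{3} (-3*u**2 - 3*u) cos(2*pi*u/3) du = (-189/(4*pi**2)) - (-27/(4*pi**2)) = -81/(2*pi**2).
Hence a_2 = (2/3)·(-81/(2*pi**2)) = -27/pi**2.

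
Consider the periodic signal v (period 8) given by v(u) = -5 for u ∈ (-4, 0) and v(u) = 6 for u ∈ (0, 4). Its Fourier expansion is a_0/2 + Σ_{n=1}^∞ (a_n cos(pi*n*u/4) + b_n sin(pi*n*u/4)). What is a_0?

1

a_0 = 1/4 ∫_{-4}^{4} v(u) du = 1/4 · (4) = 1.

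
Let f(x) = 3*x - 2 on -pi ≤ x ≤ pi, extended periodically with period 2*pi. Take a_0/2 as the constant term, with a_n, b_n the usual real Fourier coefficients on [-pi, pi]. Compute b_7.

b_7 = 1/pi ∫_{-pi}^{pi} f(x) sin(7*x) dx.
Integrating by parts (boundary term plus one more integral), an antiderivative of (3*x - 2) sin(7*x) is -3*x*cos(7*x)/7 + 3*sin(7*x)/49 + 2*cos(7*x)/7; evaluating from -pi to pi: ∫_{-pi}^{pi} (3*x - 2) sin(7*x) dx = (-2/7 + 3*pi/7) - (-3*pi/7 - 2/7) = 6*pi/7.
Hence b_7 = (1/pi)·(6*pi/7) = 6/7.

6/7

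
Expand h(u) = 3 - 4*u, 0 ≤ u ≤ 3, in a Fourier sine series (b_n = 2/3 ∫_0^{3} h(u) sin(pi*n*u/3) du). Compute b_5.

-12/(5*pi)

b_5 = 2/3 ∫_0^{3} (3 - 4*u) sin(5*pi*u/3) du.
Integrating by parts (boundary term plus one more integral), an antiderivative of (3 - 4*u) sin(5*pi*u/3) is 12*u*cos(5*pi*u/3)/(5*pi) - 36*sin(5*pi*u/3)/(25*pi**2) - 9*cos(5*pi*u/3)/(5*pi); evaluating from 0 to 3: ∫_{0}^{3} (3 - 4*u) sin(5*pi*u/3) du = (-27/(5*pi)) - (-9/(5*pi)) = -18/(5*pi).
Hence b_5 = (2/3)·(-18/(5*pi)) = -12/(5*pi).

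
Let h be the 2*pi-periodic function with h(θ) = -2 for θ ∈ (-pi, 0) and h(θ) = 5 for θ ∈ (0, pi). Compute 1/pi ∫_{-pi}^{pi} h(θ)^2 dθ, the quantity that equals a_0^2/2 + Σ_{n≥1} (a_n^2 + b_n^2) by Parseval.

1/pi ∫_{-pi}^{pi} h(θ)^2 dθ = 1/pi · (29*pi) = 29.

29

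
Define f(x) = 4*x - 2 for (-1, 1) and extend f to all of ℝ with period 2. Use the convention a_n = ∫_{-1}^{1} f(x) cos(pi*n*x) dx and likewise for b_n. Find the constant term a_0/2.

a_0 = ∫_{-1}^{1} f(x) dx = -4.
So the constant term a_0/2 = -2.

-2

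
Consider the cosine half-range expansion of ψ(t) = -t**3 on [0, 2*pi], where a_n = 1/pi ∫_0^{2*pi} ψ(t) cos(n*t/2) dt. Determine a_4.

a_4 = 1/pi ∫_0^{2*pi} (-t**3) cos(2*t) dt.
Integrating by parts three times (tabular method), an antiderivative of (-t**3) cos(2*t) is -t**3*sin(2*t)/2 - 3*t**2*cos(2*t)/4 + 3*t*sin(2*t)/4 + 3*cos(2*t)/8; evaluating from 0 to 2*pi: ∫_{0}^{2*pi} (-t**3) cos(2*t) dt = (3/8 - 3*pi**2) - (3/8) = -3*pi**2.
Hence a_4 = (1/pi)·(-3*pi**2) = -3*pi.

-3*pi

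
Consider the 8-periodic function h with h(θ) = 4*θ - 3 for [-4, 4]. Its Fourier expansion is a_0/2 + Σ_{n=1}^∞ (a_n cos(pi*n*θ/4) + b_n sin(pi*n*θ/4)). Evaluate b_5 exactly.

32/(5*pi)

b_5 = 1/4 ∫_{-4}^{4} h(θ) sin(5*pi*θ/4) dθ.
Integrating by parts (boundary term plus one more integral), an antiderivative of (4*θ - 3) sin(5*pi*θ/4) is -16*θ*cos(5*pi*θ/4)/(5*pi) + 64*sin(5*pi*θ/4)/(25*pi**2) + 12*cos(5*pi*θ/4)/(5*pi); evaluating from -4 to 4: ∫_{-4}^{4} (4*θ - 3) sin(5*pi*θ/4) dθ = (52/(5*pi)) - (-76/(5*pi)) = 128/(5*pi).
Hence b_5 = (1/4)·(128/(5*pi)) = 32/(5*pi).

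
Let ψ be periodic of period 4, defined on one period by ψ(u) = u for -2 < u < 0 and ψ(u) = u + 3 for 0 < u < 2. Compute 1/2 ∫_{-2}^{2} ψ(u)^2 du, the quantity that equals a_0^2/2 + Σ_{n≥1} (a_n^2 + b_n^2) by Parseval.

1/2 ∫_{-2}^{2} ψ(u)^2 du = 1/2 · (106/3) = 53/3.

53/3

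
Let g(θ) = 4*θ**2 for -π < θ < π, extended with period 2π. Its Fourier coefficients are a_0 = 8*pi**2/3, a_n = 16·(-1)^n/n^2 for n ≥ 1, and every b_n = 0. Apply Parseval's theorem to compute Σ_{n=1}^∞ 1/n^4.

pi**4/90

Parseval: a_0^2/2 + Σ a_n^2 = (1/π) ∫_{-π}^{π} g(θ)^2 dθ = 32*pi**4/5.
Subtract a_0^2/2 = 32*pi**4/9: Σ a_n^2 = 128*pi**4/45.
Since a_n^2 = 256/n^4, Σ 1/n^4 = pi**4/90.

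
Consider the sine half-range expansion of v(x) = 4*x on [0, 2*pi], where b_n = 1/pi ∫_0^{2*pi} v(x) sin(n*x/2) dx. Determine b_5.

16/5

b_5 = 1/pi ∫_0^{2*pi} (4*x) sin(5*x/2) dx.
Integrating by parts (boundary term plus one more integral), an antiderivative of (4*x) sin(5*x/2) is -8*x*cos(5*x/2)/5 + 16*sin(5*x/2)/25; evaluating from 0 to 2*pi: ∫_{0}^{2*pi} (4*x) sin(5*x/2) dx = (16*pi/5) - (0) = 16*pi/5.
Hence b_5 = (1/pi)·(16*pi/5) = 16/5.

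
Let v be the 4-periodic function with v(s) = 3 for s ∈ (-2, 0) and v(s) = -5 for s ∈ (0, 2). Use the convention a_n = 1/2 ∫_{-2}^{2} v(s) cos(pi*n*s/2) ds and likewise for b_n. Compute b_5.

b_5 = 1/2 ∫_{-2}^{2} v(s) sin(5*pi*s/2) ds.
Split the integral at the breakpoints.
Directly, an antiderivative of (3) sin(5*pi*s/2) is -6*cos(5*pi*s/2)/(5*pi); evaluating from -2 to 0: ∫_{-2}^{0} (3) sin(5*pi*s/2) ds = (-6/(5*pi)) - (6/(5*pi)) = -12/(5*pi).
Directly, an antiderivative of (-5) sin(5*pi*s/2) is 2*cos(5*pi*s/2)/pi; evaluating from 0 to 2: ∫_{0}^{2} (-5) sin(5*pi*s/2) ds = (-2/pi) - (2/pi) = -4/pi.
Summing the pieces and multiplying by (1/2) gives b_5 = -16/(5*pi).

-16/(5*pi)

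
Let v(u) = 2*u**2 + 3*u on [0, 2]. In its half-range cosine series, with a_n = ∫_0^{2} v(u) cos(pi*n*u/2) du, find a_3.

-56/(9*pi**2)

a_3 = ∫_0^{2} (2*u**2 + 3*u) cos(3*pi*u/2) du.
Integrating by parts twice (tabular method), an antiderivative of (2*u**2 + 3*u) cos(3*pi*u/2) is 4*u**2*sin(3*pi*u/2)/(3*pi) + 2*u*sin(3*pi*u/2)/pi + 16*u*cos(3*pi*u/2)/(9*pi**2) - 32*sin(3*pi*u/2)/(27*pi**3) + 4*cos(3*pi*u/2)/(3*pi**2); evaluating from 0 to 2: ∫_{0}^{2} (2*u**2 + 3*u) cos(3*pi*u/2) du = (-44/(9*pi**2)) - (4/(3*pi**2)) = -56/(9*pi**2).
Hence a_3 = -56/(9*pi**2).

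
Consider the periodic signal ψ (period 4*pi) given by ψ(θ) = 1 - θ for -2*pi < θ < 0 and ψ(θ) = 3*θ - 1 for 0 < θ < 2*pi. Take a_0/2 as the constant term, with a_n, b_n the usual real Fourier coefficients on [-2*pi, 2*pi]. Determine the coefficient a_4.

0

a_4 = (1/(2*pi)) ∫_{-2*pi}^{2*pi} ψ(θ) cos(2*θ) dθ.
Split the integral at the breakpoints.
Integrating by parts (boundary term plus one more integral), an antiderivative of (1 - θ) cos(2*θ) is -θ*sin(2*θ)/2 + sin(2*θ)/2 - cos(2*θ)/4; evaluating from -2*pi to 0: ∫_{-2*pi}^{0} (1 - θ) cos(2*θ) dθ = (-1/4) - (-1/4) = 0.
Integrating by parts (boundary term plus one more integral), an antiderivative of (3*θ - 1) cos(2*θ) is 3*θ*sin(2*θ)/2 - sin(2*θ)/2 + 3*cos(2*θ)/4; evaluating from 0 to 2*pi: ∫_{0}^{2*pi} (3*θ - 1) cos(2*θ) dθ = (3/4) - (3/4) = 0.
Summing the pieces and multiplying by (1/(2*pi)) gives a_4 = 0.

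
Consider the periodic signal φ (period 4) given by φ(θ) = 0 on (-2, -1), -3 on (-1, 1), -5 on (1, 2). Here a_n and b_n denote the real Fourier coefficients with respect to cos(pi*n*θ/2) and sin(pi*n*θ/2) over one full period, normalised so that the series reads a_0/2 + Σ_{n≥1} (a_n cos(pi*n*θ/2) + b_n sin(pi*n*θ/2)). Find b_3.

-5/(3*pi)

b_3 = 1/2 ∫_{-2}^{2} φ(θ) sin(3*pi*θ/2) dθ.
Split the integral at the breakpoints.
∫_{-2}^{-1} (0) sin(3*pi*θ/2) dθ = 0.
Directly, an antiderivative of (-3) sin(3*pi*θ/2) is 2*cos(3*pi*θ/2)/pi; evaluating from -1 to 1: ∫_{-1}^{1} (-3) sin(3*pi*θ/2) dθ = (0) - (0) = 0.
Directly, an antiderivative of (-5) sin(3*pi*θ/2) is 10*cos(3*pi*θ/2)/(3*pi); evaluating from 1 to 2: ∫_{1}^{2} (-5) sin(3*pi*θ/2) dθ = (-10/(3*pi)) - (0) = -10/(3*pi).
Summing the pieces and multiplying by (1/2) gives b_3 = -5/(3*pi).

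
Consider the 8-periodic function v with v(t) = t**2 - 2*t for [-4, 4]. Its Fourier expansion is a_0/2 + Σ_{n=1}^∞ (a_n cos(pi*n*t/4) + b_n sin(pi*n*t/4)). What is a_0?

32/3

a_0 = 1/4 ∫_{-4}^{4} v(t) dt = 1/4 · (128/3) = 32/3.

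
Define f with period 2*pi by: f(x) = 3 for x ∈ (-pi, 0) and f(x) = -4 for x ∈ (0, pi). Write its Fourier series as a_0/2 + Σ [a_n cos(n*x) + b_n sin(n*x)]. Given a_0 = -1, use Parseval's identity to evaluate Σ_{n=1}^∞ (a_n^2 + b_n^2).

49/2

Parseval: a_0^2/2 + Σ_{n≥1} (a_n^2+b_n^2) = 1/pi ∫_{-pi}^{pi} f(x)^2 dx = 25.
Subtract a_0^2/2 = 1/2: Σ (a_n^2+b_n^2) = 49/2.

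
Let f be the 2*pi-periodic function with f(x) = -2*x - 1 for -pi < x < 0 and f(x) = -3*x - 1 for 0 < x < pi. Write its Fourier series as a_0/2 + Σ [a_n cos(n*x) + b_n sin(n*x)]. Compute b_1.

-5

b_1 = 1/pi ∫_{-pi}^{pi} f(x) sin(x) dx.
Split the integral at the breakpoints.
Integrating by parts (boundary term plus one more integral), an antiderivative of (-2*x - 1) sin(x) is 2*x*cos(x) - 2*sin(x) + cos(x); evaluating from -pi to 0: ∫_{-pi}^{0} (-2*x - 1) sin(x) dx = (1) - (-1 + 2*pi) = 2 - 2*pi.
Integrating by parts (boundary term plus one more integral), an antiderivative of (-3*x - 1) sin(x) is 3*x*cos(x) - 3*sin(x) + cos(x); evaluating from 0 to pi: ∫_{0}^{pi} (-3*x - 1) sin(x) dx = (-3*pi - 1) - (1) = -3*pi - 2.
Summing the pieces and multiplying by (1/pi) gives b_1 = -5.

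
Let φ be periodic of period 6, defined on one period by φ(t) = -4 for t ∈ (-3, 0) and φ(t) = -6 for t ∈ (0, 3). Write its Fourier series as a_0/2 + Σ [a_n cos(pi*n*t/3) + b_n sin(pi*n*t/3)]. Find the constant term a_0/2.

a_0 = 1/3 ∫_{-3}^{3} φ(t) dt = 1/3 · (-30) = -10.
So the constant term a_0/2 = -5.

-5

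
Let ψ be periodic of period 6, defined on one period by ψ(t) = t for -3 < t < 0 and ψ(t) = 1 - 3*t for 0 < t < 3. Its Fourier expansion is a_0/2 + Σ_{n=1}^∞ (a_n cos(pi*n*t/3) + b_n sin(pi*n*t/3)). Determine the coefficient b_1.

b_1 = 1/3 ∫_{-3}^{3} ψ(t) sin(pi*t/3) dt.
Split the integral at the breakpoints.
Integrating by parts (boundary term plus one more integral), an antiderivative of (t) sin(pi*t/3) is -3*t*cos(pi*t/3)/pi + 9*sin(pi*t/3)/pi**2; evaluating from -3 to 0: ∫_{-3}^{0} (t) sin(pi*t/3) dt = (0) - (-9/pi) = 9/pi.
Integrating by parts (boundary term plus one more integral), an antiderivative of (1 - 3*t) sin(pi*t/3) is 9*t*cos(pi*t/3)/pi - 27*sin(pi*t/3)/pi**2 - 3*cos(pi*t/3)/pi; evaluating from 0 to 3: ∫_{0}^{3} (1 - 3*t) sin(pi*t/3) dt = (-24/pi) - (-3/pi) = -21/pi.
Summing the pieces and multiplying by (1/3) gives b_1 = -4/pi.

-4/pi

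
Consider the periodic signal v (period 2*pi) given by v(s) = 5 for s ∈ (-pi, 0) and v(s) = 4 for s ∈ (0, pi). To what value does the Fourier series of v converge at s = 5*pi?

9/2

s = 5*pi differs from s = pi by 2 full period(s), and the series is 2*pi-periodic.
At s = pi the one-sided limits are v(pi^-) = 4 and v(pi^+) = 5.
By Dirichlet's theorem the series converges to their average, [(4) + (5)]/2 = 9/2.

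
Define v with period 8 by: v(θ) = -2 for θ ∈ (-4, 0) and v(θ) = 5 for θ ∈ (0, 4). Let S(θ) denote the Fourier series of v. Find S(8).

θ = 8 differs from θ = 0 by 1 full period(s), and the series is 8-periodic.
At θ = 0 the one-sided limits are v(0^-) = -2 and v(0^+) = 5.
By Dirichlet's theorem the series converges to their average, [(-2) + (5)]/2 = 3/2.

3/2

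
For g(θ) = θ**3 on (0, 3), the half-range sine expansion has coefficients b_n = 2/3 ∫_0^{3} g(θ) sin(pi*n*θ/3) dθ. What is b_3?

-12/pi**3 + 18/pi

b_3 = 2/3 ∫_0^{3} (θ**3) sin(pi*θ) dθ.
Integrating by parts three times (tabular method), an antiderivative of (θ**3) sin(pi*θ) is -θ**3*cos(pi*θ)/pi + 3*θ**2*sin(pi*θ)/pi**2 + 6*θ*cos(pi*θ)/pi**3 - 6*sin(pi*θ)/pi**4; evaluating from 0 to 3: ∫_{0}^{3} (θ**3) sin(pi*θ) dθ = (-18/pi**3 + 27/pi) - (0) = -18/pi**3 + 27/pi.
Hence b_3 = (2/3)·(-18/pi**3 + 27/pi) = -12/pi**3 + 18/pi.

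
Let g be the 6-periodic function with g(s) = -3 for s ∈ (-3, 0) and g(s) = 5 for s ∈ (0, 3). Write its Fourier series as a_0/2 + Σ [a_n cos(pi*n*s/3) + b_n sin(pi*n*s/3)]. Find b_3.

16/(3*pi)

b_3 = 1/3 ∫_{-3}^{3} g(s) sin(pi*s) ds.
Split the integral at the breakpoints.
Directly, an antiderivative of (-3) sin(pi*s) is 3*cos(pi*s)/pi; evaluating from -3 to 0: ∫_{-3}^{0} (-3) sin(pi*s) ds = (3/pi) - (-3/pi) = 6/pi.
Directly, an antiderivative of (5) sin(pi*s) is -5*cos(pi*s)/pi; evaluating from 0 to 3: ∫_{0}^{3} (5) sin(pi*s) ds = (5/pi) - (-5/pi) = 10/pi.
Summing the pieces and multiplying by (1/3) gives b_3 = 16/(3*pi).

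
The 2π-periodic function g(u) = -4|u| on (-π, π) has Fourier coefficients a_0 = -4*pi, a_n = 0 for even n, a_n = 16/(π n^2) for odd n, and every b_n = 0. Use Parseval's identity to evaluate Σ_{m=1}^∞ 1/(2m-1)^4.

Parseval: a_0^2/2 + Σ a_n^2 = (1/π) ∫_{-π}^{π} g(u)^2 du = 32*pi**2/3.
Subtract a_0^2/2 = 8*pi**2: Σ a_n^2 = 8*pi**2/3.
Only odd n contribute, with a_n^2 = 256/(π^2 n^4), so Σ_{m≥1} 1/(2m-1)^4 = π^2·(8*pi**2/3)/256 = pi**4/96.

pi**4/96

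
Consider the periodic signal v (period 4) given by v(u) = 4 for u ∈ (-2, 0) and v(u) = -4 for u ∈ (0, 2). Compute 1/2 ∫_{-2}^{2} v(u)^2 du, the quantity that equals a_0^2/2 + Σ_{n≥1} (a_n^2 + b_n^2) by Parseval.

1/2 ∫_{-2}^{2} v(u)^2 du = 1/2 · (64) = 32.

32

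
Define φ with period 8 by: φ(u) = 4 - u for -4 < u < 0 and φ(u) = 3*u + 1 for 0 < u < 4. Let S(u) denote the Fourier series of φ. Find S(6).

u = 6 differs from u = -2 by 1 full period(s), and the series is 8-periodic.
φ is continuous at u = -2 with value 6, so the series converges to 6 there.

6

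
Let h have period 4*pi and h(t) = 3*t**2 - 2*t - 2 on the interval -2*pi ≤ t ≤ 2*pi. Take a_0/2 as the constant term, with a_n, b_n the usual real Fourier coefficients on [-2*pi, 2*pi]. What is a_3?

-16/3

a_3 = (1/(2*pi)) ∫_{-2*pi}^{2*pi} h(t) cos(3*t/2) dt.
Integrating by parts twice (tabular method), an antiderivative of (3*t**2 - 2*t - 2) cos(3*t/2) is 2*t**2*sin(3*t/2) - 4*t*sin(3*t/2)/3 + 8*t*cos(3*t/2)/3 - 28*sin(3*t/2)/9 - 8*cos(3*t/2)/9; evaluating from -2*pi to 2*pi: ∫_{-2*pi}^{2*pi} (3*t**2 - 2*t - 2) cos(3*t/2) dt = (8/9 - 16*pi/3) - (8/9 + 16*pi/3) = -32*pi/3.
Hence a_3 = (1/(2*pi))·(-32*pi/3) = -16/3.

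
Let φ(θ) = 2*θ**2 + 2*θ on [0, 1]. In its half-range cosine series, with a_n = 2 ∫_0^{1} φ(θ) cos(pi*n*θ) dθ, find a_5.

a_5 = 2 ∫_0^{1} (2*θ**2 + 2*θ) cos(5*pi*θ) dθ.
Integrating by parts twice (tabular method), an antiderivative of (2*θ**2 + 2*θ) cos(5*pi*θ) is 2*θ**2*sin(5*pi*θ)/(5*pi) + 2*θ*sin(5*pi*θ)/(5*pi) + 4*θ*cos(5*pi*θ)/(25*pi**2) - 4*sin(5*pi*θ)/(125*pi**3) + 2*cos(5*pi*θ)/(25*pi**2); evaluating from 0 to 1: ∫_{0}^{1} (2*θ**2 + 2*θ) cos(5*pi*θ) dθ = (-6/(25*pi**2)) - (2/(25*pi**2)) = -8/(25*pi**2).
Hence a_5 = 2·(-8/(25*pi**2)) = -16/(25*pi**2).

-16/(25*pi**2)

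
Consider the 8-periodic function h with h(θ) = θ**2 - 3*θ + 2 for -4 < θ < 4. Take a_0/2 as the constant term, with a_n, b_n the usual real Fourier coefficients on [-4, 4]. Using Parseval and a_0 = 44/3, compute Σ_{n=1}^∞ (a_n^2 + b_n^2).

6368/45

Parseval: a_0^2/2 + Σ_{n≥1} (a_n^2+b_n^2) = 1/4 ∫_{-4}^{4} h(θ)^2 dθ = 3736/15.
Subtract a_0^2/2 = 968/9: Σ (a_n^2+b_n^2) = 6368/45.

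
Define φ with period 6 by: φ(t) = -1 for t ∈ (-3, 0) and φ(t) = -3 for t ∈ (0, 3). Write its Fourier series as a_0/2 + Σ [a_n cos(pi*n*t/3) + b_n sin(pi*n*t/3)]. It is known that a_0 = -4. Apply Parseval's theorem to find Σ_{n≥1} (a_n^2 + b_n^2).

Parseval: a_0^2/2 + Σ_{n≥1} (a_n^2+b_n^2) = 1/3 ∫_{-3}^{3} φ(t)^2 dt = 10.
Subtract a_0^2/2 = 8: Σ (a_n^2+b_n^2) = 2.

2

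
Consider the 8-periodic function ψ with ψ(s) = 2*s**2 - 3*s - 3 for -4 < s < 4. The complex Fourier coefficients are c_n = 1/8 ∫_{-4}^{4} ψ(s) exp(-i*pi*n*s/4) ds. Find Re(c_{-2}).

Since ψ is real-valued, Re(c_{-2}) = 1/8 ∫_{-4}^{4} ψ(s) cos(-pi*s/2) ds = a_{2}/2.
Integrating by parts twice (tabular method), an antiderivative of (2*s**2 - 3*s - 3) cos(-pi*s/2) is 4*s**2*sin(pi*s/2)/pi - 6*s*sin(pi*s/2)/pi + 16*s*cos(pi*s/2)/pi**2 - 6*sin(pi*s/2)/pi - 32*sin(pi*s/2)/pi**3 - 12*cos(pi*s/2)/pi**2; evaluating from -4 to 4: ∫_{-4}^{4} (2*s**2 - 3*s - 3) cos(-pi*s/2) ds = (52/pi**2) - (-76/pi**2) = 128/pi**2.
Hence Re(c_{-2}) = (1/8)·(128/pi**2) = 16/pi**2.

16/pi**2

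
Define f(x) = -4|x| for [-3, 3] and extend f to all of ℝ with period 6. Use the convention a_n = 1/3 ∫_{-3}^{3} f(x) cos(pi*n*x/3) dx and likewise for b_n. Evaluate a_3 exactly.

a_3 = 1/3 ∫_{-3}^{3} f(x) cos(pi*x) dx.
f is even and cos(pi*x) is even, so the integrand is even and a_3 = 2/3 ∫_0^{3} f(x) cos(pi*x) dx.
Integrating by parts (boundary term plus one more integral), an antiderivative of (-4*x) cos(pi*x) is -4*x*sin(pi*x)/pi - 4*cos(pi*x)/pi**2; evaluating from 0 to 3: ∫_{0}^{3} (-4*x) cos(pi*x) dx = (4/pi**2) - (-4/pi**2) = 8/pi**2.
Hence a_3 = (2/3)·(8/pi**2) = 16/(3*pi**2).

16/(3*pi**2)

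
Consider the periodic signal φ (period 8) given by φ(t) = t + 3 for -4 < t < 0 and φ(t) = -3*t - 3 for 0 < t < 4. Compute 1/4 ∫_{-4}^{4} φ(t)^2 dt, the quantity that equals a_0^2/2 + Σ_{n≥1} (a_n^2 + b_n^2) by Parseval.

1/4 ∫_{-4}^{4} φ(t)^2 dt = 1/4 · (1144/3) = 286/3.

286/3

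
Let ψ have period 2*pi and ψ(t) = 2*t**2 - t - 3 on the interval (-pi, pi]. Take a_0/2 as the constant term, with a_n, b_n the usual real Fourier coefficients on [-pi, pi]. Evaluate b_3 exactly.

-2/3

b_3 = 1/pi ∫_{-pi}^{pi} ψ(t) sin(3*t) dt.
Integrating by parts twice (tabular method), an antiderivative of (2*t**2 - t - 3) sin(3*t) is -2*t**2*cos(3*t)/3 + 4*t*sin(3*t)/9 + t*cos(3*t)/3 - sin(3*t)/9 + 31*cos(3*t)/27; evaluating from -pi to pi: ∫_{-pi}^{pi} (2*t**2 - t - 3) sin(3*t) dt = (-31/27 - pi/3 + 2*pi**2/3) - (-31/27 + pi/3 + 2*pi**2/3) = -2*pi/3.
Hence b_3 = (1/pi)·(-2*pi/3) = -2/3.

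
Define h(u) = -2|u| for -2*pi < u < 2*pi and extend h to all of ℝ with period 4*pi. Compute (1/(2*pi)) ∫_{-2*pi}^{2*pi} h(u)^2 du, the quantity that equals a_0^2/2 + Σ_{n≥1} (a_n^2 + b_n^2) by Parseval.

(1/(2*pi)) ∫_{-2*pi}^{2*pi} h(u)^2 du = (1/(2*pi)) · (64*pi**3/3) = 32*pi**2/3.

32*pi**2/3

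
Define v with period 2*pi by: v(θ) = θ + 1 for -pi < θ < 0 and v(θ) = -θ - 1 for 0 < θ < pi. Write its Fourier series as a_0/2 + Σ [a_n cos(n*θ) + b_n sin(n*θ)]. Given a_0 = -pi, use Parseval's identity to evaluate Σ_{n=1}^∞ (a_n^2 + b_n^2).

pi**2/6 + 2

Parseval: a_0^2/2 + Σ_{n≥1} (a_n^2+b_n^2) = 1/pi ∫_{-pi}^{pi} v(θ)^2 dθ = 2 + 2*pi**2/3.
Subtract a_0^2/2 = pi**2/2: Σ (a_n^2+b_n^2) = pi**2/6 + 2.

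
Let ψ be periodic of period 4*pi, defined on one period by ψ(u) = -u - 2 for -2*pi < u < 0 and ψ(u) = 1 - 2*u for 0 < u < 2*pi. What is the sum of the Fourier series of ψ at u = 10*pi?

u = 10*pi differs from u = 2*pi by 2 full period(s), and the series is 4*pi-periodic.
At u = 2*pi the one-sided limits are ψ(2*pi^-) = 1 - 4*pi and ψ(2*pi^+) = -2 + 2*pi.
By Dirichlet's theorem the series converges to their average, [(1 - 4*pi) + (-2 + 2*pi)]/2 = -pi - 1/2.

-pi - 1/2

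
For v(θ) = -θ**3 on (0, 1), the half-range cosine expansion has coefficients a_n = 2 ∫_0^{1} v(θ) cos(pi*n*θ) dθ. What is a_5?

a_5 = 2 ∫_0^{1} (-θ**3) cos(5*pi*θ) dθ.
Integrating by parts three times (tabular method), an antiderivative of (-θ**3) cos(5*pi*θ) is -θ**3*sin(5*pi*θ)/(5*pi) - 3*θ**2*cos(5*pi*θ)/(25*pi**2) + 6*θ*sin(5*pi*θ)/(125*pi**3) + 6*cos(5*pi*θ)/(625*pi**4); evaluating from 0 to 1: ∫_{0}^{1} (-θ**3) cos(5*pi*θ) dθ = (3*(-2 + 25*pi**2)/(625*pi**4)) - (6/(625*pi**4)) = 3*(-4 + 25*pi**2)/(625*pi**4).
Hence a_5 = 2·(3*(-4 + 25*pi**2)/(625*pi**4)) = 6*(-4 + 25*pi**2)/(625*pi**4).

6*(-4 + 25*pi**2)/(625*pi**4)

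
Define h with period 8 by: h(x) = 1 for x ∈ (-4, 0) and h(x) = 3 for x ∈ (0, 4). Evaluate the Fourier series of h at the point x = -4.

x = -4 differs from x = 4 by -1 full period(s), and the series is 8-periodic.
At x = 4 the one-sided limits are h(4^-) = 3 and h(4^+) = 1.
By Dirichlet's theorem the series converges to their average, [(3) + (1)]/2 = 2.

2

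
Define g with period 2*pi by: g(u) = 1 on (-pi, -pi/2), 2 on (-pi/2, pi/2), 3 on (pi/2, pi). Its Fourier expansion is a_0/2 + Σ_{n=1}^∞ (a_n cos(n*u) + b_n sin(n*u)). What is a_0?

a_0 = 1/pi ∫_{-pi}^{pi} g(u) du = 1/pi · (4*pi) = 4.

4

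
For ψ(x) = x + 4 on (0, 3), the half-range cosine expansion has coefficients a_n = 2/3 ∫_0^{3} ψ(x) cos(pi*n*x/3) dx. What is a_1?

-12/pi**2

a_1 = 2/3 ∫_0^{3} (x + 4) cos(pi*x/3) dx.
Integrating by parts (boundary term plus one more integral), an antiderivative of (x + 4) cos(pi*x/3) is 3*x*sin(pi*x/3)/pi + 12*sin(pi*x/3)/pi + 9*cos(pi*x/3)/pi**2; evaluating from 0 to 3: ∫_{0}^{3} (x + 4) cos(pi*x/3) dx = (-9/pi**2) - (9/pi**2) = -18/pi**2.
Hence a_1 = (2/3)·(-18/pi**2) = -12/pi**2.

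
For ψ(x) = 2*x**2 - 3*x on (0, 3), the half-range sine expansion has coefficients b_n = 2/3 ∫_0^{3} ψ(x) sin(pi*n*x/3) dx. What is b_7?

b_7 = 2/3 ∫_0^{3} (2*x**2 - 3*x) sin(7*pi*x/3) dx.
Integrating by parts twice (tabular method), an antiderivative of (2*x**2 - 3*x) sin(7*pi*x/3) is -6*x**2*cos(7*pi*x/3)/(7*pi) + 36*x*sin(7*pi*x/3)/(49*pi**2) + 9*x*cos(7*pi*x/3)/(7*pi) - 27*sin(7*pi*x/3)/(49*pi**2) + 108*cos(7*pi*x/3)/(343*pi**3); evaluating from 0 to 3: ∫_{0}^{3} (2*x**2 - 3*x) sin(7*pi*x/3) dx = (27*(-4 + 49*pi**2)/(343*pi**3)) - (108/(343*pi**3)) = 27*(-8 + 49*pi**2)/(343*pi**3).
Hence b_7 = (2/3)·(27*(-8 + 49*pi**2)/(343*pi**3)) = 18*(-8 + 49*pi**2)/(343*pi**3).

18*(-8 + 49*pi**2)/(343*pi**3)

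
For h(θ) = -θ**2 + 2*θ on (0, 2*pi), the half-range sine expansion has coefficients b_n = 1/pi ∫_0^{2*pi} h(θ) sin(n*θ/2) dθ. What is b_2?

b_2 = 1/pi ∫_0^{2*pi} (-θ**2 + 2*θ) sin(θ) dθ.
Integrating by parts twice (tabular method), an antiderivative of (-θ**2 + 2*θ) sin(θ) is θ**2*cos(θ) - 2*θ*sin(θ) - 2*θ*cos(θ) + 2*sin(θ) - 2*cos(θ); evaluating from 0 to 2*pi: ∫_{0}^{2*pi} (-θ**2 + 2*θ) sin(θ) dθ = (-4*pi - 2 + 4*pi**2) - (-2) = 4*pi*(-1 + pi).
Hence b_2 = (1/pi)·(4*pi*(-1 + pi)) = -4 + 4*pi.

-4 + 4*pi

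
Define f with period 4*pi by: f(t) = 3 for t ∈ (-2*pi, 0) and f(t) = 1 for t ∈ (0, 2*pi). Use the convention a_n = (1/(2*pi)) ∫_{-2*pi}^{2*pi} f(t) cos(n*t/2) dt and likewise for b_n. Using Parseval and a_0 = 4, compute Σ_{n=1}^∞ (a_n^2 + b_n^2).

Parseval: a_0^2/2 + Σ_{n≥1} (a_n^2+b_n^2) = (1/(2*pi)) ∫_{-2*pi}^{2*pi} f(t)^2 dt = 10.
Subtract a_0^2/2 = 8: Σ (a_n^2+b_n^2) = 2.

2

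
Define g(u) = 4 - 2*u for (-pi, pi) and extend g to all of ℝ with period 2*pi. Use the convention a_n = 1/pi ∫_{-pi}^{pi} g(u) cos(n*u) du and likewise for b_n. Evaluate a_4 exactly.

a_4 = 1/pi ∫_{-pi}^{pi} g(u) cos(4*u) du.
Integrating by parts (boundary term plus one more integral), an antiderivative of (4 - 2*u) cos(4*u) is -u*sin(4*u)/2 + sin(4*u) - cos(4*u)/8; evaluating from -pi to pi: ∫_{-pi}^{pi} (4 - 2*u) cos(4*u) du = (-1/8) - (-1/8) = 0.
Hence a_4 = (1/pi)·(0) = 0.

0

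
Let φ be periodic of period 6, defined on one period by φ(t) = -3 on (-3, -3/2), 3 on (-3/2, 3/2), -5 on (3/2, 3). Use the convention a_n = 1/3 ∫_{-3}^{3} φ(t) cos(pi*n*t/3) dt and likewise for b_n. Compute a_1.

14/pi

a_1 = 1/3 ∫_{-3}^{3} φ(t) cos(pi*t/3) dt.
Split the integral at the breakpoints.
Directly, an antiderivative of (-3) cos(pi*t/3) is -9*sin(pi*t/3)/pi; evaluating from -3 to -3/2: ∫_{-3}^{-3/2} (-3) cos(pi*t/3) dt = (9/pi) - (0) = 9/pi.
Directly, an antiderivative of (3) cos(pi*t/3) is 9*sin(pi*t/3)/pi; evaluating from -3/2 to 3/2: ∫_{-3/2}^{3/2} (3) cos(pi*t/3) dt = (9/pi) - (-9/pi) = 18/pi.
Directly, an antiderivative of (-5) cos(pi*t/3) is -15*sin(pi*t/3)/pi; evaluating from 3/2 to 3: ∫_{3/2}^{3} (-5) cos(pi*t/3) dt = (0) - (-15/pi) = 15/pi.
Summing the pieces and multiplying by (1/3) gives a_1 = 14/pi.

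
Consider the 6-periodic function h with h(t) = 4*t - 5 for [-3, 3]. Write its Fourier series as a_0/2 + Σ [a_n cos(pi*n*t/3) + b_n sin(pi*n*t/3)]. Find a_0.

-10

a_0 = 1/3 ∫_{-3}^{3} h(t) dt = 1/3 · (-30) = -10.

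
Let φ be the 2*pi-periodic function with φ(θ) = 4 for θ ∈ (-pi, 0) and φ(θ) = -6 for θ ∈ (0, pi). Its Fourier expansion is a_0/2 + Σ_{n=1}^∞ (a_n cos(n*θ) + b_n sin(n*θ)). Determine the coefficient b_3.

b_3 = 1/pi ∫_{-pi}^{pi} φ(θ) sin(3*θ) dθ.
Split the integral at the breakpoints.
Directly, an antiderivative of (4) sin(3*θ) is -4*cos(3*θ)/3; evaluating from -pi to 0: ∫_{-pi}^{0} (4) sin(3*θ) dθ = (-4/3) - (4/3) = -8/3.
Directly, an antiderivative of (-6) sin(3*θ) is 2*cos(3*θ); evaluating from 0 to pi: ∫_{0}^{pi} (-6) sin(3*θ) dθ = (-2) - (2) = -4.
Summing the pieces and multiplying by (1/pi) gives b_3 = -20/(3*pi).

-20/(3*pi)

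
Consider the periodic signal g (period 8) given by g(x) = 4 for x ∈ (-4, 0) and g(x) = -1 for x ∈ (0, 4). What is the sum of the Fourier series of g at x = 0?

At x = 0 the one-sided limits are g(0^-) = 4 and g(0^+) = -1.
By Dirichlet's theorem the series converges to their average, [(4) + (-1)]/2 = 3/2.

3/2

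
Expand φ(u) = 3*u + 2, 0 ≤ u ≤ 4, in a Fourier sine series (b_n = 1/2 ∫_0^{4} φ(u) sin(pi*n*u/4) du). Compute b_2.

-12/pi

b_2 = 1/2 ∫_0^{4} (3*u + 2) sin(pi*u/2) du.
Integrating by parts (boundary term plus one more integral), an antiderivative of (3*u + 2) sin(pi*u/2) is -6*u*cos(pi*u/2)/pi + 12*sin(pi*u/2)/pi**2 - 4*cos(pi*u/2)/pi; evaluating from 0 to 4: ∫_{0}^{4} (3*u + 2) sin(pi*u/2) du = (-28/pi) - (-4/pi) = -24/pi.
Hence b_2 = (1/2)·(-24/pi) = -12/pi.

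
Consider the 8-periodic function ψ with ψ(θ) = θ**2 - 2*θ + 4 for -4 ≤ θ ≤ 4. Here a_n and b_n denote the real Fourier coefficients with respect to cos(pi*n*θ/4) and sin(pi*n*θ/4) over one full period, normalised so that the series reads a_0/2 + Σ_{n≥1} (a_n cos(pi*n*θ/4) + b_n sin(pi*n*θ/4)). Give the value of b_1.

-16/pi

b_1 = 1/4 ∫_{-4}^{4} ψ(θ) sin(pi*θ/4) dθ.
Integrating by parts twice (tabular method), an antiderivative of (θ**2 - 2*θ + 4) sin(pi*θ/4) is -4*θ**2*cos(pi*θ/4)/pi + 32*θ*sin(pi*θ/4)/pi**2 + 8*θ*cos(pi*θ/4)/pi - 32*sin(pi*θ/4)/pi**2 - 16*cos(pi*θ/4)/pi + 128*cos(pi*θ/4)/pi**3; evaluating from -4 to 4: ∫_{-4}^{4} (θ**2 - 2*θ + 4) sin(pi*θ/4) dθ = (-128/pi**3 + 48/pi) - (-128/pi**3 + 112/pi) = -64/pi.
Hence b_1 = (1/4)·(-64/pi) = -16/pi.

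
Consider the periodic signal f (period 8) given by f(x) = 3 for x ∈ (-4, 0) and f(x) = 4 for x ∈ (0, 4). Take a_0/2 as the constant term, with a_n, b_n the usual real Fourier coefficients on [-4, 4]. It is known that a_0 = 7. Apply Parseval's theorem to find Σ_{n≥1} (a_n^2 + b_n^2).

1/2

Parseval: a_0^2/2 + Σ_{n≥1} (a_n^2+b_n^2) = 1/4 ∫_{-4}^{4} f(x)^2 dx = 25.
Subtract a_0^2/2 = 49/2: Σ (a_n^2+b_n^2) = 1/2.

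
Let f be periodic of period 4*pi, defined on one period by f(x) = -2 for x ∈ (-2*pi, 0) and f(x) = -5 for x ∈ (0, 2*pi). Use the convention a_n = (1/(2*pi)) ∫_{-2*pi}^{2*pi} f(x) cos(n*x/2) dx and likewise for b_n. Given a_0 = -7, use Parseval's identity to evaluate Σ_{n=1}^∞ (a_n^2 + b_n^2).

9/2

Parseval: a_0^2/2 + Σ_{n≥1} (a_n^2+b_n^2) = (1/(2*pi)) ∫_{-2*pi}^{2*pi} f(x)^2 dx = 29.
Subtract a_0^2/2 = 49/2: Σ (a_n^2+b_n^2) = 9/2.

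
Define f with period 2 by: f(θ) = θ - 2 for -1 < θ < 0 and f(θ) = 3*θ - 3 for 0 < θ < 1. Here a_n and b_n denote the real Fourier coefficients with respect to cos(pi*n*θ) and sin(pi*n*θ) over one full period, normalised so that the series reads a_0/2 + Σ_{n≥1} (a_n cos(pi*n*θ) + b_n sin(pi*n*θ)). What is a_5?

a_5 = ∫_{-1}^{1} f(θ) cos(5*pi*θ) dθ.
Split the integral at the breakpoints.
Integrating by parts (boundary term plus one more integral), an antiderivative of (θ - 2) cos(5*pi*θ) is θ*sin(5*pi*θ)/(5*pi) - 2*sin(5*pi*θ)/(5*pi) + cos(5*pi*θ)/(25*pi**2); evaluating from -1 to 0: ∫_{-1}^{0} (θ - 2) cos(5*pi*θ) dθ = (1/(25*pi**2)) - (-1/(25*pi**2)) = 2/(25*pi**2).
Integrating by parts (boundary term plus one more integral), an antiderivative of (3*θ - 3) cos(5*pi*θ) is 3*θ*sin(5*pi*θ)/(5*pi) - 3*sin(5*pi*θ)/(5*pi) + 3*cos(5*pi*θ)/(25*pi**2); evaluating from 0 to 1: ∫_{0}^{1} (3*θ - 3) cos(5*pi*θ) dθ = (-3/(25*pi**2)) - (3/(25*pi**2)) = -6/(25*pi**2).
Summing the pieces gives a_5 = -4/(25*pi**2).

-4/(25*pi**2)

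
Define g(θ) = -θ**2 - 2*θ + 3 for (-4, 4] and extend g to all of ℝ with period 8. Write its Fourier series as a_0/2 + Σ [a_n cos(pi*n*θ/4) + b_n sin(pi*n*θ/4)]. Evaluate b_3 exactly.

-16/(3*pi)

b_3 = 1/4 ∫_{-4}^{4} g(θ) sin(3*pi*θ/4) dθ.
Integrating by parts twice (tabular method), an antiderivative of (-θ**2 - 2*θ + 3) sin(3*pi*θ/4) is 4*θ**2*cos(3*pi*θ/4)/(3*pi) - 32*θ*sin(3*pi*θ/4)/(9*pi**2) + 8*θ*cos(3*pi*θ/4)/(3*pi) - 32*sin(3*pi*θ/4)/(9*pi**2) - 4*cos(3*pi*θ/4)/pi - 128*cos(3*pi*θ/4)/(27*pi**3); evaluating from -4 to 4: ∫_{-4}^{4} (-θ**2 - 2*θ + 3) sin(3*pi*θ/4) dθ = (-28/pi + 128/(27*pi**3)) - (4*(32 - 45*pi**2)/(27*pi**3)) = -64/(3*pi).
Hence b_3 = (1/4)·(-64/(3*pi)) = -16/(3*pi).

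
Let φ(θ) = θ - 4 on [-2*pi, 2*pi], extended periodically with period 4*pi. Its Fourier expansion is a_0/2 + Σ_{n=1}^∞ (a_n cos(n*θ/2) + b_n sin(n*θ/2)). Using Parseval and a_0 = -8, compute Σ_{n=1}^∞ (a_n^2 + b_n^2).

8*pi**2/3

Parseval: a_0^2/2 + Σ_{n≥1} (a_n^2+b_n^2) = (1/(2*pi)) ∫_{-2*pi}^{2*pi} φ(θ)^2 dθ = 8*pi**2/3 + 32.
Subtract a_0^2/2 = 32: Σ (a_n^2+b_n^2) = 8*pi**2/3.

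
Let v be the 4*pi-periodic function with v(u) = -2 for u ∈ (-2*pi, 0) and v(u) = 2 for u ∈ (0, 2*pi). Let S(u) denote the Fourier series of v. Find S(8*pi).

u = 8*pi differs from u = 0 by 2 full period(s), and the series is 4*pi-periodic.
At u = 0 the one-sided limits are v(0^-) = -2 and v(0^+) = 2.
By Dirichlet's theorem the series converges to their average, [(-2) + (2)]/2 = 0.

0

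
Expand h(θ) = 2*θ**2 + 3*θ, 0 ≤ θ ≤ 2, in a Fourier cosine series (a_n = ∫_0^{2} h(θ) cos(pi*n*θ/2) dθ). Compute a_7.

a_7 = ∫_0^{2} (2*θ**2 + 3*θ) cos(7*pi*θ/2) dθ.
Integrating by parts twice (tabular method), an antiderivative of (2*θ**2 + 3*θ) cos(7*pi*θ/2) is 4*θ**2*sin(7*pi*θ/2)/(7*pi) + 6*θ*sin(7*pi*θ/2)/(7*pi) + 16*θ*cos(7*pi*θ/2)/(49*pi**2) - 32*sin(7*pi*θ/2)/(343*pi**3) + 12*cos(7*pi*θ/2)/(49*pi**2); evaluating from 0 to 2: ∫_{0}^{2} (2*θ**2 + 3*θ) cos(7*pi*θ/2) dθ = (-44/(49*pi**2)) - (12/(49*pi**2)) = -8/(7*pi**2).
Hence a_7 = -8/(7*pi**2).

-8/(7*pi**2)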